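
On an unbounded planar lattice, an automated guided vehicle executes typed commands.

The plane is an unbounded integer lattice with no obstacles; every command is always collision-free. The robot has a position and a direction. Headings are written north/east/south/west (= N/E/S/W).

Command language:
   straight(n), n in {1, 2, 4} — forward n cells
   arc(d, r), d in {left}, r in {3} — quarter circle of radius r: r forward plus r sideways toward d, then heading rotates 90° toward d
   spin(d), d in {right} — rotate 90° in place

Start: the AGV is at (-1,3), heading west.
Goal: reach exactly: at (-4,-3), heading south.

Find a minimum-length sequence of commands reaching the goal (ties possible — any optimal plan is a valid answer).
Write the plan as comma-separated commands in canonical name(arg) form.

from: at (-1,3), heading west
t=1 arc(left, 3) ⇒ at (-4,0), heading south
t=2 straight(1) ⇒ at (-4,-1), heading south
t=3 straight(2) ⇒ at (-4,-3), heading south
shorter routes all fall short; 3 is best.

arc(left, 3), straight(1), straight(2)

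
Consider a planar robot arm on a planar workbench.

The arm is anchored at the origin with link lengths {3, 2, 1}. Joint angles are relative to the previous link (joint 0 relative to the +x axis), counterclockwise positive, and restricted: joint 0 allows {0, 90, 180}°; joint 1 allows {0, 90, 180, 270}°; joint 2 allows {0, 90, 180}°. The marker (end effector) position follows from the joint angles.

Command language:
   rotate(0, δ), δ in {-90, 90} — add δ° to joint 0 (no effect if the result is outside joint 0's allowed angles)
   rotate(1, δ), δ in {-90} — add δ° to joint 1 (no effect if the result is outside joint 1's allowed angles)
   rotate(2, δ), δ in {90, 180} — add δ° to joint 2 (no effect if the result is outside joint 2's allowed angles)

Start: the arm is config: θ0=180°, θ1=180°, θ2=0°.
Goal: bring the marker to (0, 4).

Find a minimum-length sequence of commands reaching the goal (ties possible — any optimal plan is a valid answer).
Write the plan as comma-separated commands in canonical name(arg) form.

rotate(1, -90), rotate(1, -90), rotate(0, -90), rotate(2, 180)

t0: config: θ0=180°, θ1=180°, θ2=0°
t=1 rotate(1, -90) ⇒ config: θ0=180°, θ1=90°, θ2=0°
t=2 rotate(1, -90) ⇒ config: θ0=180°, θ1=0°, θ2=0°
t=3 rotate(0, -90) ⇒ config: θ0=90°, θ1=0°, θ2=0°
t=4 rotate(2, 180) ⇒ config: θ0=90°, θ1=0°, θ2=180°
shorter routes all fall short; 4 is best.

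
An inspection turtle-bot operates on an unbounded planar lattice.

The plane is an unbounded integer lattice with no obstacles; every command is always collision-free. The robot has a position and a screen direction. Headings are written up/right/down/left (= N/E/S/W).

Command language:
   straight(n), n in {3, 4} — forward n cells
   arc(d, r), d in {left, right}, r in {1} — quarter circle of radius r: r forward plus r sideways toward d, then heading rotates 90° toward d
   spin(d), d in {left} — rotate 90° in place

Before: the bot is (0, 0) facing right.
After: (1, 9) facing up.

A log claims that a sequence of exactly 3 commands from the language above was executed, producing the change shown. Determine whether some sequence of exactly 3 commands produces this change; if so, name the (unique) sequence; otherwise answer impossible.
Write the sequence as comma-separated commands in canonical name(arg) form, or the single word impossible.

key: running straight(4) before arc(left, 1) would end elsewhere — order is forced
t0: (0, 0) facing right
1. arc(left, 1) → (1, 1) facing up
2. straight(4) → (1, 5) facing up
3. straight(4) → (1, 9) facing up
no rival 3-sequence matches.

arc(left, 1), straight(4), straight(4)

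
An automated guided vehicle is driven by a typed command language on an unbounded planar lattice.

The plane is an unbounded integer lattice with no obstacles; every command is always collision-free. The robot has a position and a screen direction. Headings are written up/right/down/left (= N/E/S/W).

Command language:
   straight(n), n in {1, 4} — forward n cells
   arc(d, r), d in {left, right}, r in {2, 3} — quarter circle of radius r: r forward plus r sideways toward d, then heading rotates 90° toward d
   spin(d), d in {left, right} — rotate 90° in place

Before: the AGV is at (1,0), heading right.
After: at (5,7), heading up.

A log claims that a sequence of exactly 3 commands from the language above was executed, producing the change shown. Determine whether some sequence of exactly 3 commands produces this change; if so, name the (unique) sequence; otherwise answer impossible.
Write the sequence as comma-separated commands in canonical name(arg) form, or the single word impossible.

straight(1), arc(left, 3), straight(4)

key: order matters: swapping straight(1) and straight(4) lands elsewhere
initial: at (1,0), heading right
step 1 (straight(1)): at (2,0), heading right
step 2 (arc(left, 3)): at (5,3), heading up
step 3 (straight(4)): at (5,7), heading up
uniquely the one of 512 3-step routes that fits.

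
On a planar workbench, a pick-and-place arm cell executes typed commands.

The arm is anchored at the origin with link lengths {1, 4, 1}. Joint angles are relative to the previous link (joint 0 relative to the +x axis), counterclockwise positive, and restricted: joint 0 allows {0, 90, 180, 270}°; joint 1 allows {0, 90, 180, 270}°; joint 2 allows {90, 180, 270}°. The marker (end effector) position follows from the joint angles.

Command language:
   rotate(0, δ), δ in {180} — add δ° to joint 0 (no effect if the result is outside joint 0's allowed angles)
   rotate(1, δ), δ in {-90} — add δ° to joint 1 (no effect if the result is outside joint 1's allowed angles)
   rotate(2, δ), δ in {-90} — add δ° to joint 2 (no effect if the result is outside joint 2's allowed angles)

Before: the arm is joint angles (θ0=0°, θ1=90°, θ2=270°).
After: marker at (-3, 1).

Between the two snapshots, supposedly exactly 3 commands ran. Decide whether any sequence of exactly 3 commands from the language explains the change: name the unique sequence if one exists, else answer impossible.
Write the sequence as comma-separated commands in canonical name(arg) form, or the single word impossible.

start: joint angles (θ0=0°, θ1=90°, θ2=270°)
[1] after rotate(1, -90): joint angles (θ0=0°, θ1=0°, θ2=270°)
[2] after rotate(1, -90): joint angles (θ0=0°, θ1=270°, θ2=270°)
[3] after rotate(1, -90): joint angles (θ0=0°, θ1=180°, θ2=270°)
uniquely the one of 27 3-step routes that fits.

rotate(1, -90), rotate(1, -90), rotate(1, -90)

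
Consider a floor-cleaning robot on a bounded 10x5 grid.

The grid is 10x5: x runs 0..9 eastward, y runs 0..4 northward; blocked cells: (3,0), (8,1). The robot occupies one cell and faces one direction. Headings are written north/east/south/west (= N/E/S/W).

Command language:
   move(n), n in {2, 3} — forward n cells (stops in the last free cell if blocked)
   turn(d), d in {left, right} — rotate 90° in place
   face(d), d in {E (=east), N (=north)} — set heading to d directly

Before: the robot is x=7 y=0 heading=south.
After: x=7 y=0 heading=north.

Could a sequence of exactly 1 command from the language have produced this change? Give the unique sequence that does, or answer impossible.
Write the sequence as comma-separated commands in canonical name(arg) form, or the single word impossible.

face(N)

key: parked at (7,0) the whole time — nothing moves the robot
start: x=7 y=0 heading=south
step 1 (face(N)): x=7 y=0 heading=north
no other 1-command option fits: unique.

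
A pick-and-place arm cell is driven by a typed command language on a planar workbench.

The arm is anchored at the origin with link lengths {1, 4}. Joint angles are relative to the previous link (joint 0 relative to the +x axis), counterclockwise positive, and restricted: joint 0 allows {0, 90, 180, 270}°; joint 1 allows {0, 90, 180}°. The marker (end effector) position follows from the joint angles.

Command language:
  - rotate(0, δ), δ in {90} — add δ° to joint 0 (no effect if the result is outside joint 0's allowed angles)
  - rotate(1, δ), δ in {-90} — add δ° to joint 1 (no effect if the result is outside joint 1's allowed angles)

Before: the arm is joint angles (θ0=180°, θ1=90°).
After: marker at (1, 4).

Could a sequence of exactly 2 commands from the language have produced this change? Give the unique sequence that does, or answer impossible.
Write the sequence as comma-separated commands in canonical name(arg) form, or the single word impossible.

initial: joint angles (θ0=180°, θ1=90°)
1. rotate(0, 90) → joint angles (θ0=270°, θ1=90°)
2. rotate(0, 90) → joint angles (θ0=0°, θ1=90°)
all 4 alternatives checked — unique.

rotate(0, 90), rotate(0, 90)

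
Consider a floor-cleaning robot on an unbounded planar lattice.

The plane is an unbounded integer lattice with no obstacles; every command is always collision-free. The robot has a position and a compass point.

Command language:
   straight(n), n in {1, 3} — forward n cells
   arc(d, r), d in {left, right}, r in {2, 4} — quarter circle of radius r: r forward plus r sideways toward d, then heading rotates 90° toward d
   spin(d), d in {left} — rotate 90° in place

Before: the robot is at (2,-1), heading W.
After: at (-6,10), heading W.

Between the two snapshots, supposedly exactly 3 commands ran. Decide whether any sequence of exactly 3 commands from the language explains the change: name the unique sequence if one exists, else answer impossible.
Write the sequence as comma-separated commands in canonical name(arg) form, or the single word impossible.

key: order matters: swapping arc(right, 4) and arc(left, 4) lands elsewhere
t0: at (2,-1), heading W
t=1 arc(right, 4) ⇒ at (-2,3), heading N
t=2 straight(3) ⇒ at (-2,6), heading N
t=3 arc(left, 4) ⇒ at (-6,10), heading W
all 343 alternatives checked — unique.

arc(right, 4), straight(3), arc(left, 4)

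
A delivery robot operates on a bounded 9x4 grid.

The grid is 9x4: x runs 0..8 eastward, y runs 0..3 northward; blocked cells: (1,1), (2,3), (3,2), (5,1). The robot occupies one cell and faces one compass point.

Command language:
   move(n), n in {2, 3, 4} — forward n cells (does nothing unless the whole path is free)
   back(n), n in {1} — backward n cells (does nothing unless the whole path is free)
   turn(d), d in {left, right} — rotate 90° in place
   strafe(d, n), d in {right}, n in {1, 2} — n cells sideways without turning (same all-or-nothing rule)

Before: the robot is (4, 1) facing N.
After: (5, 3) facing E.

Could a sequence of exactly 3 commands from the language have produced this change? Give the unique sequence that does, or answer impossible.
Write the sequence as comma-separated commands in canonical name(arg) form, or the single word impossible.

move(2), strafe(right, 1), turn(right)

key: cell and facing (now E) both changed — the 3 commands mix motion and turning
t0: (4, 1) facing N
step 1 (move(2)): (4, 3) facing N
step 2 (strafe(right, 1)): (5, 3) facing N
step 3 (turn(right)): (5, 3) facing E
all 512 alternatives checked — unique.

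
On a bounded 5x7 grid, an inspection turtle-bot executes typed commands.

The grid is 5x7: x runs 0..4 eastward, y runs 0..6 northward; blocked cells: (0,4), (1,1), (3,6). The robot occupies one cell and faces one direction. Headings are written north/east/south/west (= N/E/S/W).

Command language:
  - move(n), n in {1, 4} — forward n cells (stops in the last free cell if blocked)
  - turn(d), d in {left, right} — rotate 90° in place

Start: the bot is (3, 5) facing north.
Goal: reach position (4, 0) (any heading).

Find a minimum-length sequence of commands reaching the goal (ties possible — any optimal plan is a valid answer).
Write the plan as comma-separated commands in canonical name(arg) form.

t0: (3, 5) facing north
1. turn(right) → (3, 5) facing east
2. move(4) → (4, 5) facing east
3. turn(right) → (4, 5) facing south
4. move(4) → (4, 1) facing south
5. move(4) → (4, 0) facing south
shorter routes all fall short; 5 is best.

turn(right), move(4), turn(right), move(4), move(4)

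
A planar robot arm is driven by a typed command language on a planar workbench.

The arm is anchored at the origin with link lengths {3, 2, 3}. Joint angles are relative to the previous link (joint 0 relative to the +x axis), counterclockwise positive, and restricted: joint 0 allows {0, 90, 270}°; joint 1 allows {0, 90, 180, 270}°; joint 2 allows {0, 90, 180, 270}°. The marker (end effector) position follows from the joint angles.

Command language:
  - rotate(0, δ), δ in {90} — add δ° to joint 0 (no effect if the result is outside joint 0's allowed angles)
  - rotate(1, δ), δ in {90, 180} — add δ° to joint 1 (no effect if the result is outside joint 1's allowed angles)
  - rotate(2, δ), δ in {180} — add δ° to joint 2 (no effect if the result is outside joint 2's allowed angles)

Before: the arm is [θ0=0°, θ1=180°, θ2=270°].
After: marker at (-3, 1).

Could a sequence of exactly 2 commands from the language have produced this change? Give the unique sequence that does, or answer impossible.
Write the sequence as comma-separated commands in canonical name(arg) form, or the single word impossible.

rotate(0, 90), rotate(0, 90)

start: [θ0=0°, θ1=180°, θ2=270°]
t=1 rotate(0, 90) ⇒ [θ0=90°, θ1=180°, θ2=270°]
t=2 rotate(0, 90) ⇒ [θ0=90°, θ1=180°, θ2=270°]
uniquely the one of 16 2-step routes that fits.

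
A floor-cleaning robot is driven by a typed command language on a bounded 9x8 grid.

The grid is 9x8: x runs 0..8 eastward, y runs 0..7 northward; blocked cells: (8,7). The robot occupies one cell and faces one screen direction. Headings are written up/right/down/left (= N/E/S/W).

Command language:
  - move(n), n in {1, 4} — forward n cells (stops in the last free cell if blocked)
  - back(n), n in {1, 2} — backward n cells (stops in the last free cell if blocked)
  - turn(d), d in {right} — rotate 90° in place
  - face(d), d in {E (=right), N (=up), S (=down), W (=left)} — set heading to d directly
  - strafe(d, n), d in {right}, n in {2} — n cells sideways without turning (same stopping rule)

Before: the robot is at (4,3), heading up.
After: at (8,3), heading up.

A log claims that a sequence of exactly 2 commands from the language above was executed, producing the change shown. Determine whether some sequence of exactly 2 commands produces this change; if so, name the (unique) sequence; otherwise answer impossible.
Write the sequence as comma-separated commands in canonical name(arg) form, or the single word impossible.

strafe(right, 2), strafe(right, 2)

key: heading stays N — no command in the sequence turns
from: at (4,3), heading up
t=1 strafe(right, 2) ⇒ at (6,3), heading up
t=2 strafe(right, 2) ⇒ at (8,3), heading up
no other 2-command option fits: unique.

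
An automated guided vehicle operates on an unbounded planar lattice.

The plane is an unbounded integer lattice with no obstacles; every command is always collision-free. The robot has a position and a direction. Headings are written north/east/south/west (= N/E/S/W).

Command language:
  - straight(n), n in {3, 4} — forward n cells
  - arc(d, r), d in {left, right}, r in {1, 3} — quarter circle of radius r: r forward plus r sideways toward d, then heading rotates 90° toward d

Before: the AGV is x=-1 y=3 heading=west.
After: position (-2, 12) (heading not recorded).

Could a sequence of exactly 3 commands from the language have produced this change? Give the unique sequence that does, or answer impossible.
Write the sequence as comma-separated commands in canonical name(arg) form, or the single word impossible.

arc(right, 1), straight(4), straight(4)

key: order matters: swapping arc(right, 1) and straight(4) lands elsewhere
from: x=-1 y=3 heading=west
1. arc(right, 1) → x=-2 y=4 heading=north
2. straight(4) → x=-2 y=8 heading=north
3. straight(4) → x=-2 y=12 heading=north
uniquely the one of 216 3-step routes that fits.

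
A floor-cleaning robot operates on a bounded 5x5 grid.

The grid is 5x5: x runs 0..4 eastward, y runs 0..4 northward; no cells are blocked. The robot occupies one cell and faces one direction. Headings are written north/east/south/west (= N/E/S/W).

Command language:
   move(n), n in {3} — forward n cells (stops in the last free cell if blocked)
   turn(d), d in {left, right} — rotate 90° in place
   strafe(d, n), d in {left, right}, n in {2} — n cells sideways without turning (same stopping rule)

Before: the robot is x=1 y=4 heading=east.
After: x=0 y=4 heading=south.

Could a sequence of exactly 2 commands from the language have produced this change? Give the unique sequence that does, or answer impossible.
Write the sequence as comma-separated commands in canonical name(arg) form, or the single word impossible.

key: strafe(right, 2) runs into the grid edge before its full distance
begin: x=1 y=4 heading=east
step 1 (turn(right)): x=1 y=4 heading=south
step 2 (strafe(right, 2)): x=0 y=4 heading=south
no other 2-command option fits: unique.

turn(right), strafe(right, 2)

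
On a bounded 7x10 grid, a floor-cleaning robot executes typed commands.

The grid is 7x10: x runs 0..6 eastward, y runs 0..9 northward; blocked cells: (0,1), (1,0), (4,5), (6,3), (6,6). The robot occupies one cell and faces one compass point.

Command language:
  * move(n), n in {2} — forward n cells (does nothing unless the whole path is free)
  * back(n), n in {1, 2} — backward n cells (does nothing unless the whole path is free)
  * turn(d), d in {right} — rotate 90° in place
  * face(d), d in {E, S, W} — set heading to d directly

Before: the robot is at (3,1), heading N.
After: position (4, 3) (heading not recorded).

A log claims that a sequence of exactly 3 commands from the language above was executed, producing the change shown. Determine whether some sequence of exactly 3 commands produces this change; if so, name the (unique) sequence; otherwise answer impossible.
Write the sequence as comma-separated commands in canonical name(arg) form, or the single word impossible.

key: running back(1) before move(2) would end elsewhere — order is forced
begin: at (3,1), heading N
t=1 move(2) ⇒ at (3,3), heading N
t=2 face(W) ⇒ at (3,3), heading W
t=3 back(1) ⇒ at (4,3), heading W
no other 3-command option fits: unique.

move(2), face(W), back(1)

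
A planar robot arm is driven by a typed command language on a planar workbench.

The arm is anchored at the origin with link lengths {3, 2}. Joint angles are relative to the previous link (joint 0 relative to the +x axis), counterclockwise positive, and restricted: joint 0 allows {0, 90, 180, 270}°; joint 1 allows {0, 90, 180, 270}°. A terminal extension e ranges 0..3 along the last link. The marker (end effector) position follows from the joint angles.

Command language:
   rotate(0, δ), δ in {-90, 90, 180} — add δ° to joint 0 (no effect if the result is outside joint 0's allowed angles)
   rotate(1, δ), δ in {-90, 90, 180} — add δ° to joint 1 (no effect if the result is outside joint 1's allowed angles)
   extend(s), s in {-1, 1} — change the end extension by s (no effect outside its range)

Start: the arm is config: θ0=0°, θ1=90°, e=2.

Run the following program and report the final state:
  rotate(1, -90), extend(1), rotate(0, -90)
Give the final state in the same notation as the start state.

config: θ0=270°, θ1=0°, e=3

t0: config: θ0=0°, θ1=90°, e=2
t=1 rotate(1, -90) ⇒ config: θ0=0°, θ1=0°, e=2
t=2 extend(1) ⇒ config: θ0=0°, θ1=0°, e=3
t=3 rotate(0, -90) ⇒ config: θ0=270°, θ1=0°, e=3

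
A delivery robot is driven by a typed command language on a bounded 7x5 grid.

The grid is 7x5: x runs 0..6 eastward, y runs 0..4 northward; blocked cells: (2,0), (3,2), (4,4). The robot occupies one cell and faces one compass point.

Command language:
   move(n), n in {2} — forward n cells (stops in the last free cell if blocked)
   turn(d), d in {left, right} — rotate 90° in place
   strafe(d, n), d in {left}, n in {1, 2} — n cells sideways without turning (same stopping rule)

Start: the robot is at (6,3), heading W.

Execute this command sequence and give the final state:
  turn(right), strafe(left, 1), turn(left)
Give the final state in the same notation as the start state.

start: at (6,3), heading W
[1] after turn(right): at (6,3), heading N
[2] after strafe(left, 1): at (5,3), heading N
[3] after turn(left): at (5,3), heading W

at (5,3), heading W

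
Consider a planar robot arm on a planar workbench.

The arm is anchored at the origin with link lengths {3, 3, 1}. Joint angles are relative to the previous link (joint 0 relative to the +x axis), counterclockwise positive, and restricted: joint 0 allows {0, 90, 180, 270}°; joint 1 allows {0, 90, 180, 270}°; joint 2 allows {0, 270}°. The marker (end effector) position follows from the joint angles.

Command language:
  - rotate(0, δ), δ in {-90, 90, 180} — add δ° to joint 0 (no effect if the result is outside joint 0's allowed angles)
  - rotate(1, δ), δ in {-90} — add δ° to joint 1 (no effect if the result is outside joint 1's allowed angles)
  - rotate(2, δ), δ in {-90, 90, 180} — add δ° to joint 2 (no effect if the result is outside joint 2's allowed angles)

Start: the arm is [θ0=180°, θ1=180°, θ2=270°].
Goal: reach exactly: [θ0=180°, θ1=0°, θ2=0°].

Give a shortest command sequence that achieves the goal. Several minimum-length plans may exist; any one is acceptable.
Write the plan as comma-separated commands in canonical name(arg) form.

rotate(2, 90), rotate(1, -90), rotate(1, -90)

start: [θ0=180°, θ1=180°, θ2=270°]
[1] after rotate(2, 90): [θ0=180°, θ1=180°, θ2=0°]
[2] after rotate(1, -90): [θ0=180°, θ1=90°, θ2=0°]
[3] after rotate(1, -90): [θ0=180°, θ1=0°, θ2=0°]
shorter routes all fall short; 3 is best.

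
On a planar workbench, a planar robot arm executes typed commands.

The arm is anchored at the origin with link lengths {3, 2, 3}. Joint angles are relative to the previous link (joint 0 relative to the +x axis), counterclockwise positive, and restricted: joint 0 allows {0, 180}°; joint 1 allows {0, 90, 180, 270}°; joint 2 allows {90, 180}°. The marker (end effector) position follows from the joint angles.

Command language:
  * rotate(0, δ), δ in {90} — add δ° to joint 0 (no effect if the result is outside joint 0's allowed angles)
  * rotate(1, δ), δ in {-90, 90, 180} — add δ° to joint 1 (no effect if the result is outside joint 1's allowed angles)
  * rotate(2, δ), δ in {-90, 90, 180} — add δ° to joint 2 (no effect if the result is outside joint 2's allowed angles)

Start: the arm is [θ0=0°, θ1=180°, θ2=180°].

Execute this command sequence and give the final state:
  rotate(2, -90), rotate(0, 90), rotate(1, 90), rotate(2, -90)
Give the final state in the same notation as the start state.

begin: [θ0=0°, θ1=180°, θ2=180°]
step 1 (rotate(2, -90)): [θ0=0°, θ1=180°, θ2=90°]
step 2 (rotate(0, 90)): [θ0=0°, θ1=180°, θ2=90°]
step 3 (rotate(1, 90)): [θ0=0°, θ1=270°, θ2=90°]
step 4 (rotate(2, -90)): [θ0=0°, θ1=270°, θ2=90°]

[θ0=0°, θ1=270°, θ2=90°]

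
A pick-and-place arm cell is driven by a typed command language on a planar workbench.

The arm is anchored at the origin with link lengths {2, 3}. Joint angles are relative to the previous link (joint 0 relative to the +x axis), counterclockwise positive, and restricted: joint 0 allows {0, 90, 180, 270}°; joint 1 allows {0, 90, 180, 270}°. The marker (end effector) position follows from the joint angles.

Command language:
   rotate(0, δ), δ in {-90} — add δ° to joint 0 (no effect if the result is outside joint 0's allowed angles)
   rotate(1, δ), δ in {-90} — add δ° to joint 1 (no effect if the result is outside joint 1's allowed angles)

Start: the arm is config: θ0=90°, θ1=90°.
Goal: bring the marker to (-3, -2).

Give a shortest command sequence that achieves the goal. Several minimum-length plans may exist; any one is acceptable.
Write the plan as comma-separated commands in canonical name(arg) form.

begin: config: θ0=90°, θ1=90°
step 1 (rotate(0, -90)): config: θ0=0°, θ1=90°
step 2 (rotate(0, -90)): config: θ0=270°, θ1=90°
step 3 (rotate(1, -90)): config: θ0=270°, θ1=0°
step 4 (rotate(1, -90)): config: θ0=270°, θ1=270°
nothing shorter than 4 reaches the goal.

rotate(0, -90), rotate(0, -90), rotate(1, -90), rotate(1, -90)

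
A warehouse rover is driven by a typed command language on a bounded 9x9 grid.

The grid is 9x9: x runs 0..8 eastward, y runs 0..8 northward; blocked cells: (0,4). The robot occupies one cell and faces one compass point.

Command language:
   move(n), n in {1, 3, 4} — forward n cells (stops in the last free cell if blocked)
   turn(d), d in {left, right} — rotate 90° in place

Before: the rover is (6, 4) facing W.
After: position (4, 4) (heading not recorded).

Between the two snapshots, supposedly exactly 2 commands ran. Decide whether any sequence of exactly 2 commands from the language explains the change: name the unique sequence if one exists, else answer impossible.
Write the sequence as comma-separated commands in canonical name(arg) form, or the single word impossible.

from: (6, 4) facing W
[1] after move(1): (5, 4) facing W
[2] after move(1): (4, 4) facing W
no other 2-command option fits: unique.

move(1), move(1)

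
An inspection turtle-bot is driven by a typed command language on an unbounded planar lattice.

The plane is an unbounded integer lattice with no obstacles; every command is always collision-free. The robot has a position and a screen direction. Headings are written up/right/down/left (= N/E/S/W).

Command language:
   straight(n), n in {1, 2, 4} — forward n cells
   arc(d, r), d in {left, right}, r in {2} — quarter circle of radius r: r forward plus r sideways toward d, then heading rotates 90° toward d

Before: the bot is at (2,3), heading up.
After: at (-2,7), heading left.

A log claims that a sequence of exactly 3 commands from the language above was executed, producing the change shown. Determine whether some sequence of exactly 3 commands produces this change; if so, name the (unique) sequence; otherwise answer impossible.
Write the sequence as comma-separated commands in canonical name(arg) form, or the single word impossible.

key: cell and facing (now W) both changed — the 3 commands mix motion and turning
begin: at (2,3), heading up
[1] after straight(2): at (2,5), heading up
[2] after arc(left, 2): at (0,7), heading left
[3] after straight(2): at (-2,7), heading left
all 125 alternatives checked — unique.

straight(2), arc(left, 2), straight(2)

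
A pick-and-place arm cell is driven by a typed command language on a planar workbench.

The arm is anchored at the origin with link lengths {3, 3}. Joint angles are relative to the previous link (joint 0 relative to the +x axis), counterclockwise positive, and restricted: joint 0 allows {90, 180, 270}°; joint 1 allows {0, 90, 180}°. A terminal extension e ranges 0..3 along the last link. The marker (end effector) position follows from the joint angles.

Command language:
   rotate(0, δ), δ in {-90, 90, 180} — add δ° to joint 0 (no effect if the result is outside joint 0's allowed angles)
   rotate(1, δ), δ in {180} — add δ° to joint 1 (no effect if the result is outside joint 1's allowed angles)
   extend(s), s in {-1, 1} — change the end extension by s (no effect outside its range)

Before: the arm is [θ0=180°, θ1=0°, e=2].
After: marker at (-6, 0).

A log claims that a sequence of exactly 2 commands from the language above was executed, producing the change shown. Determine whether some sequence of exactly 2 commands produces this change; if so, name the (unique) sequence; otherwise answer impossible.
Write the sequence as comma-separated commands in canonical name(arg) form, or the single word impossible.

initial: [θ0=180°, θ1=0°, e=2]
t=1 extend(-1) ⇒ [θ0=180°, θ1=0°, e=1]
t=2 extend(-1) ⇒ [θ0=180°, θ1=0°, e=0]
all 36 alternatives checked — unique.

extend(-1), extend(-1)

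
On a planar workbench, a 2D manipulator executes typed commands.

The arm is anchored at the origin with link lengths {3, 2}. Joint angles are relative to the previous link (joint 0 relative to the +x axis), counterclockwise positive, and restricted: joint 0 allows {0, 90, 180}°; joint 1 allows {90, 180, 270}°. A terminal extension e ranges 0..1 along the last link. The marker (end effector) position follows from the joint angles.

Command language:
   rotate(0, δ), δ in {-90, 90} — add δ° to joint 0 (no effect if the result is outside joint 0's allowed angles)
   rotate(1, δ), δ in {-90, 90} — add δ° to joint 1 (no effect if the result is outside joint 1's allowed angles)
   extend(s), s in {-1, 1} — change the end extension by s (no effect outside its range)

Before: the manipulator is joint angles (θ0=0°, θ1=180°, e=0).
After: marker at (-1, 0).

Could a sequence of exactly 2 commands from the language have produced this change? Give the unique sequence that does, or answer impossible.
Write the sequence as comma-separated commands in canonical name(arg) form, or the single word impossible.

from: joint angles (θ0=0°, θ1=180°, e=0)
step 1 (rotate(0, 90)): joint angles (θ0=90°, θ1=180°, e=0)
step 2 (rotate(0, 90)): joint angles (θ0=180°, θ1=180°, e=0)
no other 2-command option fits: unique.

rotate(0, 90), rotate(0, 90)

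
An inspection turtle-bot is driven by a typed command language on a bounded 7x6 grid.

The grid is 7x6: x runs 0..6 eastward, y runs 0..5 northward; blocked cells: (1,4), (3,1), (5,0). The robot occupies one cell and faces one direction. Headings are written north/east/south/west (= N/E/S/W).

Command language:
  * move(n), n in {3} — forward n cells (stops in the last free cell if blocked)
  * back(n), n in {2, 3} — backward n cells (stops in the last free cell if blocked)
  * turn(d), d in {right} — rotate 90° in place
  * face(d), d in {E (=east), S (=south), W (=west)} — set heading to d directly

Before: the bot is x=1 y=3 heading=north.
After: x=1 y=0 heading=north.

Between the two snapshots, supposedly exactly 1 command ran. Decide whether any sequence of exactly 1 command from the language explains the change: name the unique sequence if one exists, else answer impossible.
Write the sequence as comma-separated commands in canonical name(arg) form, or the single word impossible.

back(3)

key: heading stays N — the single command does not turn
initial: x=1 y=3 heading=north
[1] after back(3): x=1 y=0 heading=north
no rival 1-sequence matches.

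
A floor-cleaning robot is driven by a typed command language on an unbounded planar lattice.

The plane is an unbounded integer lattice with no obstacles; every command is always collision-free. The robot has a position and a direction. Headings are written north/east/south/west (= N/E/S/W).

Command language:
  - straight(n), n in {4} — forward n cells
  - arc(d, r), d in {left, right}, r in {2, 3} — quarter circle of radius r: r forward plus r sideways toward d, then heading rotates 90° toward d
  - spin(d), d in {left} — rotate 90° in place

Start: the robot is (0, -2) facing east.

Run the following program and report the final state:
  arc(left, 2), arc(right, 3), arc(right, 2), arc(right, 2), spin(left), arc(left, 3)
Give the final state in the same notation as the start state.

initial: (0, -2) facing east
1. arc(left, 2) → (2, 0) facing north
2. arc(right, 3) → (5, 3) facing east
3. arc(right, 2) → (7, 1) facing south
4. arc(right, 2) → (5, -1) facing west
5. spin(left) → (5, -1) facing south
6. arc(left, 3) → (8, -4) facing east

(8, -4) facing east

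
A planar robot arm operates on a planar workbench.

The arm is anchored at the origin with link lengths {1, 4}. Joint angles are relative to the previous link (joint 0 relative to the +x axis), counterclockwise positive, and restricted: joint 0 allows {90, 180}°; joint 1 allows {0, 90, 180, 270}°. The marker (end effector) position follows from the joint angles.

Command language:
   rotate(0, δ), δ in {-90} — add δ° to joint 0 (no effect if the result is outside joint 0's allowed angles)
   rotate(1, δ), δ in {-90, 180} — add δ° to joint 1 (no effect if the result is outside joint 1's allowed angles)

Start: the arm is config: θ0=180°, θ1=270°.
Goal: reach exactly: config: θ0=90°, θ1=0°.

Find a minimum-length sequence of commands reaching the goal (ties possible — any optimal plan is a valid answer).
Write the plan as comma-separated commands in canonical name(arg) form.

initial: config: θ0=180°, θ1=270°
step 1 (rotate(1, 180)): config: θ0=180°, θ1=90°
step 2 (rotate(1, -90)): config: θ0=180°, θ1=0°
step 3 (rotate(0, -90)): config: θ0=90°, θ1=0°
no 2-step plan works, so 3 is optimal.

rotate(1, 180), rotate(1, -90), rotate(0, -90)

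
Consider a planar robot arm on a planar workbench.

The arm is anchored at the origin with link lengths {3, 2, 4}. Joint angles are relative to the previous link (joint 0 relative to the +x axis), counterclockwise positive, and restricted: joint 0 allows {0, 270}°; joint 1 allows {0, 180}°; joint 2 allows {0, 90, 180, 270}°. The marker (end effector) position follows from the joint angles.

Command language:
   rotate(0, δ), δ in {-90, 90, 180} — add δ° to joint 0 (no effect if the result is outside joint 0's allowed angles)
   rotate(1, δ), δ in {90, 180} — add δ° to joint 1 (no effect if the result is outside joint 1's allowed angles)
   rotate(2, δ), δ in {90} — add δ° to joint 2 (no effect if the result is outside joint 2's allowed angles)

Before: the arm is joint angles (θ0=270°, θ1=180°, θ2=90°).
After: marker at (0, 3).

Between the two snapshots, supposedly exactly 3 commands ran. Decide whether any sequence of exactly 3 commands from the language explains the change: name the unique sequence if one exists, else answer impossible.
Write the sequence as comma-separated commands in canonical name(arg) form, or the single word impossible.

t0: joint angles (θ0=270°, θ1=180°, θ2=90°)
t=1 rotate(2, 90) ⇒ joint angles (θ0=270°, θ1=180°, θ2=180°)
t=2 rotate(2, 90) ⇒ joint angles (θ0=270°, θ1=180°, θ2=270°)
t=3 rotate(2, 90) ⇒ joint angles (θ0=270°, θ1=180°, θ2=0°)
uniquely the one of 216 3-step routes that fits.

rotate(2, 90), rotate(2, 90), rotate(2, 90)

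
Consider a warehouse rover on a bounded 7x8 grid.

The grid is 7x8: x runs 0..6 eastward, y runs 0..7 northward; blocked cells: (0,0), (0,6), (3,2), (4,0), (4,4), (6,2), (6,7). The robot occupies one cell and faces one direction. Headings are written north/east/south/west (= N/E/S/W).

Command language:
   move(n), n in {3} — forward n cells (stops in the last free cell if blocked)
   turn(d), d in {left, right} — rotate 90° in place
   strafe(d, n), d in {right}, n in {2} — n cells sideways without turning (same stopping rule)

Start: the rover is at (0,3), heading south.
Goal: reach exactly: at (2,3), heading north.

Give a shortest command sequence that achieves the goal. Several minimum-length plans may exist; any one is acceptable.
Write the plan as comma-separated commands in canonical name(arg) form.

turn(right), turn(right), strafe(right, 2)

start: at (0,3), heading south
t=1 turn(right) ⇒ at (0,3), heading west
t=2 turn(right) ⇒ at (0,3), heading north
t=3 strafe(right, 2) ⇒ at (2,3), heading north
minimal: 3 command(s), checked below 3.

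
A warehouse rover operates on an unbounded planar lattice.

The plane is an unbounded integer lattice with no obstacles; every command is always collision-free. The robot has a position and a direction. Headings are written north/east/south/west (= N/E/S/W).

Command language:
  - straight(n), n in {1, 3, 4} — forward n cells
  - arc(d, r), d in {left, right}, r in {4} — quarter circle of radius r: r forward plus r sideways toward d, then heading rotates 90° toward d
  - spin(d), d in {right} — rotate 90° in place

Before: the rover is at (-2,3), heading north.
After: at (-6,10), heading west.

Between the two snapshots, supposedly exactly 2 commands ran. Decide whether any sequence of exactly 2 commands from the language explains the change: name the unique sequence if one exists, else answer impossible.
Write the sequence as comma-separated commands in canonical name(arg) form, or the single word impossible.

key: position moved to (-6,10) AND the heading swung to W — translation plus rotation needed
initial: at (-2,3), heading north
1. straight(3) → at (-2,6), heading north
2. arc(left, 4) → at (-6,10), heading west
uniquely the one of 36 2-step routes that fits.

straight(3), arc(left, 4)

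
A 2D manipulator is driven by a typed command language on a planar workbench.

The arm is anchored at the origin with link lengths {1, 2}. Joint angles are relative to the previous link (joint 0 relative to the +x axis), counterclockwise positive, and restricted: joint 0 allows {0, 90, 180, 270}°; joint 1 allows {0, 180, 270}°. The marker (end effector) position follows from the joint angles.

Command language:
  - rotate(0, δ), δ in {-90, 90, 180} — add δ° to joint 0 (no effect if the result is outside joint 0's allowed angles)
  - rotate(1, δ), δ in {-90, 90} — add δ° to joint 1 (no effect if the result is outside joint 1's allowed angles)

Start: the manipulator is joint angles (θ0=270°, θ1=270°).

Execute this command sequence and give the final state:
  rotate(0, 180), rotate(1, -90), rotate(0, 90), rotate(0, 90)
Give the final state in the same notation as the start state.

joint angles (θ0=270°, θ1=180°)

begin: joint angles (θ0=270°, θ1=270°)
[1] after rotate(0, 180): joint angles (θ0=90°, θ1=270°)
[2] after rotate(1, -90): joint angles (θ0=90°, θ1=180°)
[3] after rotate(0, 90): joint angles (θ0=180°, θ1=180°)
[4] after rotate(0, 90): joint angles (θ0=270°, θ1=180°)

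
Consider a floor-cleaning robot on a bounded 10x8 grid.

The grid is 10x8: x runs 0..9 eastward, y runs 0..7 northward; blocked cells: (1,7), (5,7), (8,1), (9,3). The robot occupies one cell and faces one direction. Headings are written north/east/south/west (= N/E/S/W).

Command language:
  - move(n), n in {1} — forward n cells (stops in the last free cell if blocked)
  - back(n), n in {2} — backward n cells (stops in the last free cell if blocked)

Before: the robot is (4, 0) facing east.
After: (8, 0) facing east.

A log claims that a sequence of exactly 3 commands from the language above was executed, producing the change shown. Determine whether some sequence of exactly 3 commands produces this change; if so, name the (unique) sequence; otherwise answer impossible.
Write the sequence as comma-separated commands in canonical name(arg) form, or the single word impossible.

impossible

no 3-step route produces this change.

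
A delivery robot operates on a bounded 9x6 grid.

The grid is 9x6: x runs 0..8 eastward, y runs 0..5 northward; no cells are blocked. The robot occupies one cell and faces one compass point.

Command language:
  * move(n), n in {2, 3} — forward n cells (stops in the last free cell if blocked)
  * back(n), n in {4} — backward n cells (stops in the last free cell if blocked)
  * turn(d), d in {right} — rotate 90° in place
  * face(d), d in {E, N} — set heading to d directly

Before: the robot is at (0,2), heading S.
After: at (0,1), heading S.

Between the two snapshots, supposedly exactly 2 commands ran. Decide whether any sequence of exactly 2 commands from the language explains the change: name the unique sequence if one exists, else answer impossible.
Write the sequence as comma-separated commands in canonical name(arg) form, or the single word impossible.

impossible

checked all 2-command options: none fits.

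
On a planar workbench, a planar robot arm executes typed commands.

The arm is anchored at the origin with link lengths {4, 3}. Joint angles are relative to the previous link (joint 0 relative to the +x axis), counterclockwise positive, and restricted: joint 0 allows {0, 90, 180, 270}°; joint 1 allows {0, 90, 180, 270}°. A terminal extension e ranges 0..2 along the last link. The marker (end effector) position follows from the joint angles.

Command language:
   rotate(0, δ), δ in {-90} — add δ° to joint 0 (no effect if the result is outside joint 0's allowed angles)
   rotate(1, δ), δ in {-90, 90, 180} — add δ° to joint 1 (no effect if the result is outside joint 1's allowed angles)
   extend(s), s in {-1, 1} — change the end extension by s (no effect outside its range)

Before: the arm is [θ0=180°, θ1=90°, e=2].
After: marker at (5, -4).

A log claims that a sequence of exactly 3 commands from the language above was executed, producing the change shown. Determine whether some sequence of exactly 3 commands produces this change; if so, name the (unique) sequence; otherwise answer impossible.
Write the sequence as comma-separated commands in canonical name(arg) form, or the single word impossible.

rotate(0, -90), rotate(0, -90), rotate(0, -90)

start: [θ0=180°, θ1=90°, e=2]
[1] after rotate(0, -90): [θ0=90°, θ1=90°, e=2]
[2] after rotate(0, -90): [θ0=0°, θ1=90°, e=2]
[3] after rotate(0, -90): [θ0=270°, θ1=90°, e=2]
no other 3-command option fits: unique.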